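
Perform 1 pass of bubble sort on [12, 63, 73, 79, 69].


Initial: [12, 63, 73, 79, 69]
Pass 1: [12, 63, 73, 69, 79] (1 swaps)

After 1 pass: [12, 63, 73, 69, 79]


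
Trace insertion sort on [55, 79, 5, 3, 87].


Initial: [55, 79, 5, 3, 87]
Insert 79: [55, 79, 5, 3, 87]
Insert 5: [5, 55, 79, 3, 87]
Insert 3: [3, 5, 55, 79, 87]
Insert 87: [3, 5, 55, 79, 87]

Sorted: [3, 5, 55, 79, 87]


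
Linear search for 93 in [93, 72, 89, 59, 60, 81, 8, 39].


i=0: 93==93 found!

Found at 0, 1 comps


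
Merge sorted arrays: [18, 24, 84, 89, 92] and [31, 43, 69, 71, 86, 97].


Take 18 from A
Take 24 from A
Take 31 from B
Take 43 from B
Take 69 from B
Take 71 from B
Take 84 from A
Take 86 from B
Take 89 from A
Take 92 from A

Merged: [18, 24, 31, 43, 69, 71, 84, 86, 89, 92, 97]


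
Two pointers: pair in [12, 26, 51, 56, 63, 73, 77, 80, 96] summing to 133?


lo=0(12)+hi=8(96)=108
lo=1(26)+hi=8(96)=122
lo=2(51)+hi=8(96)=147
lo=2(51)+hi=7(80)=131
lo=3(56)+hi=7(80)=136
lo=3(56)+hi=6(77)=133

Yes: 56+77=133


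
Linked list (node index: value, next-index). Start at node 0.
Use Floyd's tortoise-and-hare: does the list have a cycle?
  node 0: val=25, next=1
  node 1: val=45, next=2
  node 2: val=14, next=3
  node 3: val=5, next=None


Floyd's tortoise (slow, +1) and hare (fast, +2):
  init: slow=0, fast=0
  step 1: slow=1, fast=2
  step 2: fast 2->3->None, no cycle

Cycle: no


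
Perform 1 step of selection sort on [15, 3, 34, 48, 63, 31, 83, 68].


Initial: [15, 3, 34, 48, 63, 31, 83, 68]
Step 1: min=3 at 1
  Swap: [3, 15, 34, 48, 63, 31, 83, 68]

After 1 step: [3, 15, 34, 48, 63, 31, 83, 68]


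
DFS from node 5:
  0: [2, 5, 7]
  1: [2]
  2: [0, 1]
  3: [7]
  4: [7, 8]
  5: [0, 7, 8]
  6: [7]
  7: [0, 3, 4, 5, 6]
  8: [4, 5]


Visit 5, push [8, 7, 0]
Visit 0, push [7, 2]
Visit 2, push [1]
Visit 1, push []
Visit 7, push [6, 4, 3]
Visit 3, push []
Visit 4, push [8]
Visit 8, push []
Visit 6, push []

DFS order: [5, 0, 2, 1, 7, 3, 4, 8, 6]


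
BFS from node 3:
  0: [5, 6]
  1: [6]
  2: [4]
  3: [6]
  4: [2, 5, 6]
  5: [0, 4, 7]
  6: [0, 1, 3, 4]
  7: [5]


Visit 3, enqueue [6]
Visit 6, enqueue [0, 1, 4]
Visit 0, enqueue [5]
Visit 1, enqueue []
Visit 4, enqueue [2]
Visit 5, enqueue [7]
Visit 2, enqueue []
Visit 7, enqueue []

BFS order: [3, 6, 0, 1, 4, 5, 2, 7]


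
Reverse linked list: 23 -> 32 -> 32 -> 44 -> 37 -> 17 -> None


Step 1: curr=23, set curr.next=prev(None) | reversed so far: 23
Step 2: curr=32, set curr.next=prev(23) | reversed so far: 32 -> 23
Step 3: curr=32, set curr.next=prev(32) | reversed so far: 32 -> 32 -> 23
Step 4: curr=44, set curr.next=prev(32) | reversed so far: 44 -> 32 -> 32 -> 23
Step 5: curr=37, set curr.next=prev(44) | reversed so far: 37 -> 44 -> 32 -> 32 -> 23
Step 6: curr=17, set curr.next=prev(37) | reversed so far: 17 -> 37 -> 44 -> 32 -> 32 -> 23

17 -> 37 -> 44 -> 32 -> 32 -> 23 -> None


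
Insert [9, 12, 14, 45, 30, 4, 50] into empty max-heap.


Insert 9: [9]
Insert 12: [12, 9]
Insert 14: [14, 9, 12]
Insert 45: [45, 14, 12, 9]
Insert 30: [45, 30, 12, 9, 14]
Insert 4: [45, 30, 12, 9, 14, 4]
Insert 50: [50, 30, 45, 9, 14, 4, 12]

Final heap: [50, 30, 45, 9, 14, 4, 12]


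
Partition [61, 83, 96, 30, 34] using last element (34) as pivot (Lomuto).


Pivot: 34
  30 <= 34: swap -> [30, 83, 96, 61, 34]
Place pivot at 1: [30, 34, 96, 61, 83]

Partitioned: [30, 34, 96, 61, 83]


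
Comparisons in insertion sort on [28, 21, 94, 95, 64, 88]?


Algorithm: insertion sort
Input: [28, 21, 94, 95, 64, 88]
Sorted: [21, 28, 64, 88, 94, 95]

9


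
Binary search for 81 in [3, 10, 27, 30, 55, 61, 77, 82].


Step 1: lo=0, hi=7, mid=3, val=30
Step 2: lo=4, hi=7, mid=5, val=61
Step 3: lo=6, hi=7, mid=6, val=77
Step 4: lo=7, hi=7, mid=7, val=82

Not found


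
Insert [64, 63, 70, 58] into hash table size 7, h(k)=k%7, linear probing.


Insert 64: h=1 -> slot 1
Insert 63: h=0 -> slot 0
Insert 70: h=0, 2 probes -> slot 2
Insert 58: h=2, 1 probes -> slot 3

Table: [63, 64, 70, 58, None, None, None]


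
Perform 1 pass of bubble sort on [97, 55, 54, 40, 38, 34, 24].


Initial: [97, 55, 54, 40, 38, 34, 24]
Pass 1: [55, 54, 40, 38, 34, 24, 97] (6 swaps)

After 1 pass: [55, 54, 40, 38, 34, 24, 97]


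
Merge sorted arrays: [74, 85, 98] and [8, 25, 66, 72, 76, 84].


Take 8 from B
Take 25 from B
Take 66 from B
Take 72 from B
Take 74 from A
Take 76 from B
Take 84 from B

Merged: [8, 25, 66, 72, 74, 76, 84, 85, 98]


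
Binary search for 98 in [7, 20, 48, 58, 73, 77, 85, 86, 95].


Step 1: lo=0, hi=8, mid=4, val=73
Step 2: lo=5, hi=8, mid=6, val=85
Step 3: lo=7, hi=8, mid=7, val=86
Step 4: lo=8, hi=8, mid=8, val=95

Not found


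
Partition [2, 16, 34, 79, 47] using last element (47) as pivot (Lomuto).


Pivot: 47
  2 <= 47: advance i (no swap)
  16 <= 47: advance i (no swap)
  34 <= 47: advance i (no swap)
Place pivot at 3: [2, 16, 34, 47, 79]

Partitioned: [2, 16, 34, 47, 79]


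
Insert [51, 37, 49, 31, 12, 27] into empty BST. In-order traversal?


Insert 51: root
Insert 37: L from 51
Insert 49: L from 51 -> R from 37
Insert 31: L from 51 -> L from 37
Insert 12: L from 51 -> L from 37 -> L from 31
Insert 27: L from 51 -> L from 37 -> L from 31 -> R from 12

In-order: [12, 27, 31, 37, 49, 51]


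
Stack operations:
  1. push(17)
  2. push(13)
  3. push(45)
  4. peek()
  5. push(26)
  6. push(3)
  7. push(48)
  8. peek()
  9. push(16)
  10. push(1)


push(17) -> [17]
push(13) -> [17, 13]
push(45) -> [17, 13, 45]
peek()->45
push(26) -> [17, 13, 45, 26]
push(3) -> [17, 13, 45, 26, 3]
push(48) -> [17, 13, 45, 26, 3, 48]
peek()->48
push(16) -> [17, 13, 45, 26, 3, 48, 16]
push(1) -> [17, 13, 45, 26, 3, 48, 16, 1]

Final stack: [17, 13, 45, 26, 3, 48, 16, 1]


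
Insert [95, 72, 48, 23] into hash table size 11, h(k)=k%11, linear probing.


Insert 95: h=7 -> slot 7
Insert 72: h=6 -> slot 6
Insert 48: h=4 -> slot 4
Insert 23: h=1 -> slot 1

Table: [None, 23, None, None, 48, None, 72, 95, None, None, None]


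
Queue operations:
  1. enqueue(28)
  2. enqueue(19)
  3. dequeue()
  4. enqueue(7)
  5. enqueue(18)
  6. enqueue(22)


enqueue(28) -> [28]
enqueue(19) -> [28, 19]
dequeue()->28, [19]
enqueue(7) -> [19, 7]
enqueue(18) -> [19, 7, 18]
enqueue(22) -> [19, 7, 18, 22]

Final queue: [19, 7, 18, 22]


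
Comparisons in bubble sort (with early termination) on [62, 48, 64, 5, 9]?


Algorithm: bubble sort (with early termination)
Input: [62, 48, 64, 5, 9]
Sorted: [5, 9, 48, 62, 64]

10


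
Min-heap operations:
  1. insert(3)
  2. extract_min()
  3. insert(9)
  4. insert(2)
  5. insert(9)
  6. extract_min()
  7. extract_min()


insert(3) -> [3]
extract_min()->3, []
insert(9) -> [9]
insert(2) -> [2, 9]
insert(9) -> [2, 9, 9]
extract_min()->2, [9, 9]
extract_min()->9, [9]

Final heap: [9]


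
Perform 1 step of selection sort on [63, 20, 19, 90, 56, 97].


Initial: [63, 20, 19, 90, 56, 97]
Step 1: min=19 at 2
  Swap: [19, 20, 63, 90, 56, 97]

After 1 step: [19, 20, 63, 90, 56, 97]


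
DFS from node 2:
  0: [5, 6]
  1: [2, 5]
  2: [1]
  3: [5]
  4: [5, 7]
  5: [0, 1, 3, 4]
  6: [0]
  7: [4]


Visit 2, push [1]
Visit 1, push [5]
Visit 5, push [4, 3, 0]
Visit 0, push [6]
Visit 6, push []
Visit 3, push []
Visit 4, push [7]
Visit 7, push []

DFS order: [2, 1, 5, 0, 6, 3, 4, 7]


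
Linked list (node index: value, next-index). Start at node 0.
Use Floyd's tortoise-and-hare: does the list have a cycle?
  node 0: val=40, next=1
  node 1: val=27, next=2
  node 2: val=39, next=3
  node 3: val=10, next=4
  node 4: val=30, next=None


Floyd's tortoise (slow, +1) and hare (fast, +2):
  init: slow=0, fast=0
  step 1: slow=1, fast=2
  step 2: slow=2, fast=4
  step 3: fast -> None, no cycle

Cycle: no


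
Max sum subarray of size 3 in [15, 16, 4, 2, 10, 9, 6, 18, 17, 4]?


[0:3]: 35
[1:4]: 22
[2:5]: 16
[3:6]: 21
[4:7]: 25
[5:8]: 33
[6:9]: 41
[7:10]: 39

Max: 41 at [6:9]


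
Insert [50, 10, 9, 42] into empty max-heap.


Insert 50: [50]
Insert 10: [50, 10]
Insert 9: [50, 10, 9]
Insert 42: [50, 42, 9, 10]

Final heap: [50, 42, 9, 10]


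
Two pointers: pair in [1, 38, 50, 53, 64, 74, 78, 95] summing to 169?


lo=0(1)+hi=7(95)=96
lo=1(38)+hi=7(95)=133
lo=2(50)+hi=7(95)=145
lo=3(53)+hi=7(95)=148
lo=4(64)+hi=7(95)=159
lo=5(74)+hi=7(95)=169

Yes: 74+95=169


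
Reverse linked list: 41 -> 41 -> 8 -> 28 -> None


Step 1: curr=41, set curr.next=prev(None) | reversed so far: 41
Step 2: curr=41, set curr.next=prev(41) | reversed so far: 41 -> 41
Step 3: curr=8, set curr.next=prev(41) | reversed so far: 8 -> 41 -> 41
Step 4: curr=28, set curr.next=prev(8) | reversed so far: 28 -> 8 -> 41 -> 41

28 -> 8 -> 41 -> 41 -> None


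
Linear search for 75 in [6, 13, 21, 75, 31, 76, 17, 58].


i=0: 6!=75
i=1: 13!=75
i=2: 21!=75
i=3: 75==75 found!

Found at 3, 4 comps


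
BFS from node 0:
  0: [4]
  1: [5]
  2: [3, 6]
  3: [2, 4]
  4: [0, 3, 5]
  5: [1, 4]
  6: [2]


Visit 0, enqueue [4]
Visit 4, enqueue [3, 5]
Visit 3, enqueue [2]
Visit 5, enqueue [1]
Visit 2, enqueue [6]
Visit 1, enqueue []
Visit 6, enqueue []

BFS order: [0, 4, 3, 5, 2, 1, 6]


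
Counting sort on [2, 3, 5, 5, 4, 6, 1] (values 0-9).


Input: [2, 3, 5, 5, 4, 6, 1]
Counts: [0, 1, 1, 1, 1, 2, 1, 0, 0, 0]

Sorted: [1, 2, 3, 4, 5, 5, 6]


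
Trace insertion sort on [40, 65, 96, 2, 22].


Initial: [40, 65, 96, 2, 22]
Insert 65: [40, 65, 96, 2, 22]
Insert 96: [40, 65, 96, 2, 22]
Insert 2: [2, 40, 65, 96, 22]
Insert 22: [2, 22, 40, 65, 96]

Sorted: [2, 22, 40, 65, 96]


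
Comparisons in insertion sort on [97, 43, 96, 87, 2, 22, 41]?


Algorithm: insertion sort
Input: [97, 43, 96, 87, 2, 22, 41]
Sorted: [2, 22, 41, 43, 87, 96, 97]

20


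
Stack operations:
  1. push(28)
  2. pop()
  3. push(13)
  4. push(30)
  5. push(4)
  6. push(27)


push(28) -> [28]
pop()->28, []
push(13) -> [13]
push(30) -> [13, 30]
push(4) -> [13, 30, 4]
push(27) -> [13, 30, 4, 27]

Final stack: [13, 30, 4, 27]


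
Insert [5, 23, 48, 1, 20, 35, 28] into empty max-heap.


Insert 5: [5]
Insert 23: [23, 5]
Insert 48: [48, 5, 23]
Insert 1: [48, 5, 23, 1]
Insert 20: [48, 20, 23, 1, 5]
Insert 35: [48, 20, 35, 1, 5, 23]
Insert 28: [48, 20, 35, 1, 5, 23, 28]

Final heap: [48, 20, 35, 1, 5, 23, 28]


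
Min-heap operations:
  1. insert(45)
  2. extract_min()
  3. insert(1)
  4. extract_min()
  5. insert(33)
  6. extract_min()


insert(45) -> [45]
extract_min()->45, []
insert(1) -> [1]
extract_min()->1, []
insert(33) -> [33]
extract_min()->33, []

Final heap: []


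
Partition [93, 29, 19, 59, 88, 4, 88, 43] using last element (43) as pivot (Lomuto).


Pivot: 43
  29 <= 43: swap -> [29, 93, 19, 59, 88, 4, 88, 43]
  19 <= 43: swap -> [29, 19, 93, 59, 88, 4, 88, 43]
  4 <= 43: swap -> [29, 19, 4, 59, 88, 93, 88, 43]
Place pivot at 3: [29, 19, 4, 43, 88, 93, 88, 59]

Partitioned: [29, 19, 4, 43, 88, 93, 88, 59]


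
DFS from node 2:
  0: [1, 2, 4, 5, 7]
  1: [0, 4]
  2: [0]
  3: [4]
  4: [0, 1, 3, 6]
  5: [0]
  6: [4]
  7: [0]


Visit 2, push [0]
Visit 0, push [7, 5, 4, 1]
Visit 1, push [4]
Visit 4, push [6, 3]
Visit 3, push []
Visit 6, push []
Visit 5, push []
Visit 7, push []

DFS order: [2, 0, 1, 4, 3, 6, 5, 7]


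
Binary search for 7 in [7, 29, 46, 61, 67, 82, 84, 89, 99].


Step 1: lo=0, hi=8, mid=4, val=67
Step 2: lo=0, hi=3, mid=1, val=29
Step 3: lo=0, hi=0, mid=0, val=7

Found at index 0


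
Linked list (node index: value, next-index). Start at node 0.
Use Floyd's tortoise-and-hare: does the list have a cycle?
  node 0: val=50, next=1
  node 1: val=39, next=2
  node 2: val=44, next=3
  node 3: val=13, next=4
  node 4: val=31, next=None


Floyd's tortoise (slow, +1) and hare (fast, +2):
  init: slow=0, fast=0
  step 1: slow=1, fast=2
  step 2: slow=2, fast=4
  step 3: fast -> None, no cycle

Cycle: no


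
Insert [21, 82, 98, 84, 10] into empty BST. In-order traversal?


Insert 21: root
Insert 82: R from 21
Insert 98: R from 21 -> R from 82
Insert 84: R from 21 -> R from 82 -> L from 98
Insert 10: L from 21

In-order: [10, 21, 82, 84, 98]


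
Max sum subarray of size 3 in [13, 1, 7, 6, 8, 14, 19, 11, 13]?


[0:3]: 21
[1:4]: 14
[2:5]: 21
[3:6]: 28
[4:7]: 41
[5:8]: 44
[6:9]: 43

Max: 44 at [5:8]


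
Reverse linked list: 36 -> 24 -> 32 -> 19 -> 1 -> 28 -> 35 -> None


Step 1: curr=36, set curr.next=prev(None) | reversed so far: 36
Step 2: curr=24, set curr.next=prev(36) | reversed so far: 24 -> 36
Step 3: curr=32, set curr.next=prev(24) | reversed so far: 32 -> 24 -> 36
Step 4: curr=19, set curr.next=prev(32) | reversed so far: 19 -> 32 -> 24 -> 36
Step 5: curr=1, set curr.next=prev(19) | reversed so far: 1 -> 19 -> 32 -> 24 -> 36
Step 6: curr=28, set curr.next=prev(1) | reversed so far: 28 -> 1 -> 19 -> 32 -> 24 -> 36
Step 7: curr=35, set curr.next=prev(28) | reversed so far: 35 -> 28 -> 1 -> 19 -> 32 -> 24 -> 36

35 -> 28 -> 1 -> 19 -> 32 -> 24 -> 36 -> None


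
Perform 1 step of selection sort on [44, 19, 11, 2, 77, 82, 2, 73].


Initial: [44, 19, 11, 2, 77, 82, 2, 73]
Step 1: min=2 at 3
  Swap: [2, 19, 11, 44, 77, 82, 2, 73]

After 1 step: [2, 19, 11, 44, 77, 82, 2, 73]


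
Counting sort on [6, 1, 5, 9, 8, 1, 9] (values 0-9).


Input: [6, 1, 5, 9, 8, 1, 9]
Counts: [0, 2, 0, 0, 0, 1, 1, 0, 1, 2]

Sorted: [1, 1, 5, 6, 8, 9, 9]


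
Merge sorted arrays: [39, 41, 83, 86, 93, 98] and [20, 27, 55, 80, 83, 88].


Take 20 from B
Take 27 from B
Take 39 from A
Take 41 from A
Take 55 from B
Take 80 from B
Take 83 from A
Take 83 from B
Take 86 from A
Take 88 from B

Merged: [20, 27, 39, 41, 55, 80, 83, 83, 86, 88, 93, 98]


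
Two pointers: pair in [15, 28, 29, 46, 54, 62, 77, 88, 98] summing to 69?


lo=0(15)+hi=8(98)=113
lo=0(15)+hi=7(88)=103
lo=0(15)+hi=6(77)=92
lo=0(15)+hi=5(62)=77
lo=0(15)+hi=4(54)=69

Yes: 15+54=69


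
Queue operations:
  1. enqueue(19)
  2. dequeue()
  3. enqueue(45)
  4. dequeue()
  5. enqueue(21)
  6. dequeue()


enqueue(19) -> [19]
dequeue()->19, []
enqueue(45) -> [45]
dequeue()->45, []
enqueue(21) -> [21]
dequeue()->21, []

Final queue: []


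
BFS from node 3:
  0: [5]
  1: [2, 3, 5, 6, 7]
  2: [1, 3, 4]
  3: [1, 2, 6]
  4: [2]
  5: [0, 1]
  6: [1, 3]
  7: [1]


Visit 3, enqueue [1, 2, 6]
Visit 1, enqueue [5, 7]
Visit 2, enqueue [4]
Visit 6, enqueue []
Visit 5, enqueue [0]
Visit 7, enqueue []
Visit 4, enqueue []
Visit 0, enqueue []

BFS order: [3, 1, 2, 6, 5, 7, 4, 0]


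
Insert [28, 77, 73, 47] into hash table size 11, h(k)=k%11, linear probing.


Insert 28: h=6 -> slot 6
Insert 77: h=0 -> slot 0
Insert 73: h=7 -> slot 7
Insert 47: h=3 -> slot 3

Table: [77, None, None, 47, None, None, 28, 73, None, None, None]


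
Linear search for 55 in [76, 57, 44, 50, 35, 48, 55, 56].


i=0: 76!=55
i=1: 57!=55
i=2: 44!=55
i=3: 50!=55
i=4: 35!=55
i=5: 48!=55
i=6: 55==55 found!

Found at 6, 7 comps


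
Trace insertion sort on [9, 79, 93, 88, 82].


Initial: [9, 79, 93, 88, 82]
Insert 79: [9, 79, 93, 88, 82]
Insert 93: [9, 79, 93, 88, 82]
Insert 88: [9, 79, 88, 93, 82]
Insert 82: [9, 79, 82, 88, 93]

Sorted: [9, 79, 82, 88, 93]


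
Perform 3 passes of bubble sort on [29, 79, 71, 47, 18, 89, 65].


Initial: [29, 79, 71, 47, 18, 89, 65]
Pass 1: [29, 71, 47, 18, 79, 65, 89] (4 swaps)
Pass 2: [29, 47, 18, 71, 65, 79, 89] (3 swaps)
Pass 3: [29, 18, 47, 65, 71, 79, 89] (2 swaps)

After 3 passes: [29, 18, 47, 65, 71, 79, 89]


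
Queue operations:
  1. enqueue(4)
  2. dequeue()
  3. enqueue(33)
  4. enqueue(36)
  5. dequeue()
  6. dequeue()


enqueue(4) -> [4]
dequeue()->4, []
enqueue(33) -> [33]
enqueue(36) -> [33, 36]
dequeue()->33, [36]
dequeue()->36, []

Final queue: []


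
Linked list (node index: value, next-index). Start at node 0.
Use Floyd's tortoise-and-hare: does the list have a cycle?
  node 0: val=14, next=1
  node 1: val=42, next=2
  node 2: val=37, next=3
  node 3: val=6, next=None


Floyd's tortoise (slow, +1) and hare (fast, +2):
  init: slow=0, fast=0
  step 1: slow=1, fast=2
  step 2: fast 2->3->None, no cycle

Cycle: no


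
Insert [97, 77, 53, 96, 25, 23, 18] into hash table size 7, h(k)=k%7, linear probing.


Insert 97: h=6 -> slot 6
Insert 77: h=0 -> slot 0
Insert 53: h=4 -> slot 4
Insert 96: h=5 -> slot 5
Insert 25: h=4, 4 probes -> slot 1
Insert 23: h=2 -> slot 2
Insert 18: h=4, 6 probes -> slot 3

Table: [77, 25, 23, 18, 53, 96, 97]


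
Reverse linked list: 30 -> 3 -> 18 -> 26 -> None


Step 1: curr=30, set curr.next=prev(None) | reversed so far: 30
Step 2: curr=3, set curr.next=prev(30) | reversed so far: 3 -> 30
Step 3: curr=18, set curr.next=prev(3) | reversed so far: 18 -> 3 -> 30
Step 4: curr=26, set curr.next=prev(18) | reversed so far: 26 -> 18 -> 3 -> 30

26 -> 18 -> 3 -> 30 -> None


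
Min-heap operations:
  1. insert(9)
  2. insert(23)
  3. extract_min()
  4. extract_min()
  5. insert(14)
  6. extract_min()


insert(9) -> [9]
insert(23) -> [9, 23]
extract_min()->9, [23]
extract_min()->23, []
insert(14) -> [14]
extract_min()->14, []

Final heap: []


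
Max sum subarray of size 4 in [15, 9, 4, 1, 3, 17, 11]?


[0:4]: 29
[1:5]: 17
[2:6]: 25
[3:7]: 32

Max: 32 at [3:7]


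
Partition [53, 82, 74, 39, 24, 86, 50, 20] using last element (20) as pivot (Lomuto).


Pivot: 20
Place pivot at 0: [20, 82, 74, 39, 24, 86, 50, 53]

Partitioned: [20, 82, 74, 39, 24, 86, 50, 53]


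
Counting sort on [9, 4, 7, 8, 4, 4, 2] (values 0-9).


Input: [9, 4, 7, 8, 4, 4, 2]
Counts: [0, 0, 1, 0, 3, 0, 0, 1, 1, 1]

Sorted: [2, 4, 4, 4, 7, 8, 9]


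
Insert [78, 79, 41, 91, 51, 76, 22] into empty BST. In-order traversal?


Insert 78: root
Insert 79: R from 78
Insert 41: L from 78
Insert 91: R from 78 -> R from 79
Insert 51: L from 78 -> R from 41
Insert 76: L from 78 -> R from 41 -> R from 51
Insert 22: L from 78 -> L from 41

In-order: [22, 41, 51, 76, 78, 79, 91]


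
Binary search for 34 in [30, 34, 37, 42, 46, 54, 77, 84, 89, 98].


Step 1: lo=0, hi=9, mid=4, val=46
Step 2: lo=0, hi=3, mid=1, val=34

Found at index 1


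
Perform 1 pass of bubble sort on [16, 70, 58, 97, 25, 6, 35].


Initial: [16, 70, 58, 97, 25, 6, 35]
Pass 1: [16, 58, 70, 25, 6, 35, 97] (4 swaps)

After 1 pass: [16, 58, 70, 25, 6, 35, 97]


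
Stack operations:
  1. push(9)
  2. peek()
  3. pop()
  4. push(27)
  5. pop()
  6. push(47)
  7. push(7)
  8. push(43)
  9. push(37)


push(9) -> [9]
peek()->9
pop()->9, []
push(27) -> [27]
pop()->27, []
push(47) -> [47]
push(7) -> [47, 7]
push(43) -> [47, 7, 43]
push(37) -> [47, 7, 43, 37]

Final stack: [47, 7, 43, 37]


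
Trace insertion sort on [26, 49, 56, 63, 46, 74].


Initial: [26, 49, 56, 63, 46, 74]
Insert 49: [26, 49, 56, 63, 46, 74]
Insert 56: [26, 49, 56, 63, 46, 74]
Insert 63: [26, 49, 56, 63, 46, 74]
Insert 46: [26, 46, 49, 56, 63, 74]
Insert 74: [26, 46, 49, 56, 63, 74]

Sorted: [26, 46, 49, 56, 63, 74]


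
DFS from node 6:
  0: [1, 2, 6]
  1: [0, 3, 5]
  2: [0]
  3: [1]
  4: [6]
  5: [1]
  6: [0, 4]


Visit 6, push [4, 0]
Visit 0, push [2, 1]
Visit 1, push [5, 3]
Visit 3, push []
Visit 5, push []
Visit 2, push []
Visit 4, push []

DFS order: [6, 0, 1, 3, 5, 2, 4]


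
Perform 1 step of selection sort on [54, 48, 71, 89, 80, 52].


Initial: [54, 48, 71, 89, 80, 52]
Step 1: min=48 at 1
  Swap: [48, 54, 71, 89, 80, 52]

After 1 step: [48, 54, 71, 89, 80, 52]


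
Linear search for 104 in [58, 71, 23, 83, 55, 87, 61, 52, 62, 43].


i=0: 58!=104
i=1: 71!=104
i=2: 23!=104
i=3: 83!=104
i=4: 55!=104
i=5: 87!=104
i=6: 61!=104
i=7: 52!=104
i=8: 62!=104
i=9: 43!=104

Not found, 10 comps


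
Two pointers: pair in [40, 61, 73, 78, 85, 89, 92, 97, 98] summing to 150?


lo=0(40)+hi=8(98)=138
lo=1(61)+hi=8(98)=159
lo=1(61)+hi=7(97)=158
lo=1(61)+hi=6(92)=153
lo=1(61)+hi=5(89)=150

Yes: 61+89=150


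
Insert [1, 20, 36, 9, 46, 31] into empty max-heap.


Insert 1: [1]
Insert 20: [20, 1]
Insert 36: [36, 1, 20]
Insert 9: [36, 9, 20, 1]
Insert 46: [46, 36, 20, 1, 9]
Insert 31: [46, 36, 31, 1, 9, 20]

Final heap: [46, 36, 31, 1, 9, 20]


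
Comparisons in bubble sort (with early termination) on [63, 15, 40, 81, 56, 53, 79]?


Algorithm: bubble sort (with early termination)
Input: [63, 15, 40, 81, 56, 53, 79]
Sorted: [15, 40, 53, 56, 63, 79, 81]

18


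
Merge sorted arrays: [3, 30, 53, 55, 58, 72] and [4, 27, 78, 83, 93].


Take 3 from A
Take 4 from B
Take 27 from B
Take 30 from A
Take 53 from A
Take 55 from A
Take 58 from A
Take 72 from A

Merged: [3, 4, 27, 30, 53, 55, 58, 72, 78, 83, 93]


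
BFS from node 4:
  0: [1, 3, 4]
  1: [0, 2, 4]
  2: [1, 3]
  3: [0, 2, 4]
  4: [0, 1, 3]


Visit 4, enqueue [0, 1, 3]
Visit 0, enqueue []
Visit 1, enqueue [2]
Visit 3, enqueue []
Visit 2, enqueue []

BFS order: [4, 0, 1, 3, 2]


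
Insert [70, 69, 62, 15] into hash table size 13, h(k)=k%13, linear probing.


Insert 70: h=5 -> slot 5
Insert 69: h=4 -> slot 4
Insert 62: h=10 -> slot 10
Insert 15: h=2 -> slot 2

Table: [None, None, 15, None, 69, 70, None, None, None, None, 62, None, None]


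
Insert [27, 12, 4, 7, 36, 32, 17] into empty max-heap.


Insert 27: [27]
Insert 12: [27, 12]
Insert 4: [27, 12, 4]
Insert 7: [27, 12, 4, 7]
Insert 36: [36, 27, 4, 7, 12]
Insert 32: [36, 27, 32, 7, 12, 4]
Insert 17: [36, 27, 32, 7, 12, 4, 17]

Final heap: [36, 27, 32, 7, 12, 4, 17]


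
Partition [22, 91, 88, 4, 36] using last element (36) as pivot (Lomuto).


Pivot: 36
  22 <= 36: advance i (no swap)
  4 <= 36: swap -> [22, 4, 88, 91, 36]
Place pivot at 2: [22, 4, 36, 91, 88]

Partitioned: [22, 4, 36, 91, 88]


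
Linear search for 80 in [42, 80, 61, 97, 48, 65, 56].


i=0: 42!=80
i=1: 80==80 found!

Found at 1, 2 comps


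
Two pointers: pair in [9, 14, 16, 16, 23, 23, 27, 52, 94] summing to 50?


lo=0(9)+hi=8(94)=103
lo=0(9)+hi=7(52)=61
lo=0(9)+hi=6(27)=36
lo=1(14)+hi=6(27)=41
lo=2(16)+hi=6(27)=43
lo=3(16)+hi=6(27)=43
lo=4(23)+hi=6(27)=50

Yes: 23+27=50


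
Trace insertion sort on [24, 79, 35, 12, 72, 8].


Initial: [24, 79, 35, 12, 72, 8]
Insert 79: [24, 79, 35, 12, 72, 8]
Insert 35: [24, 35, 79, 12, 72, 8]
Insert 12: [12, 24, 35, 79, 72, 8]
Insert 72: [12, 24, 35, 72, 79, 8]
Insert 8: [8, 12, 24, 35, 72, 79]

Sorted: [8, 12, 24, 35, 72, 79]


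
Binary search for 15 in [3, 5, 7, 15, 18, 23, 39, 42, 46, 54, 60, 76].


Step 1: lo=0, hi=11, mid=5, val=23
Step 2: lo=0, hi=4, mid=2, val=7
Step 3: lo=3, hi=4, mid=3, val=15

Found at index 3


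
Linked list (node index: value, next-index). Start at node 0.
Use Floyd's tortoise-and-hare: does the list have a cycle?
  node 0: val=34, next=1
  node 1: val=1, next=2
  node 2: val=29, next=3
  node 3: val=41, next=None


Floyd's tortoise (slow, +1) and hare (fast, +2):
  init: slow=0, fast=0
  step 1: slow=1, fast=2
  step 2: fast 2->3->None, no cycle

Cycle: no


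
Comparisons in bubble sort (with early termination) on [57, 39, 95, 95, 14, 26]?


Algorithm: bubble sort (with early termination)
Input: [57, 39, 95, 95, 14, 26]
Sorted: [14, 26, 39, 57, 95, 95]

15


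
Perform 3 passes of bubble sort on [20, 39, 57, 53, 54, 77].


Initial: [20, 39, 57, 53, 54, 77]
Pass 1: [20, 39, 53, 54, 57, 77] (2 swaps)
Pass 2: [20, 39, 53, 54, 57, 77] (0 swaps)
Pass 3: [20, 39, 53, 54, 57, 77] (0 swaps)

After 3 passes: [20, 39, 53, 54, 57, 77]


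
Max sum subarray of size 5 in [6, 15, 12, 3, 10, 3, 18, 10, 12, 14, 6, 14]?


[0:5]: 46
[1:6]: 43
[2:7]: 46
[3:8]: 44
[4:9]: 53
[5:10]: 57
[6:11]: 60
[7:12]: 56

Max: 60 at [6:11]


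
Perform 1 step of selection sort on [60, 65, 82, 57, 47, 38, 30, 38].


Initial: [60, 65, 82, 57, 47, 38, 30, 38]
Step 1: min=30 at 6
  Swap: [30, 65, 82, 57, 47, 38, 60, 38]

After 1 step: [30, 65, 82, 57, 47, 38, 60, 38]


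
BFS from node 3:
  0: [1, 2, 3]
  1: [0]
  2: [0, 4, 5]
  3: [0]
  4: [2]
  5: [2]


Visit 3, enqueue [0]
Visit 0, enqueue [1, 2]
Visit 1, enqueue []
Visit 2, enqueue [4, 5]
Visit 4, enqueue []
Visit 5, enqueue []

BFS order: [3, 0, 1, 2, 4, 5]


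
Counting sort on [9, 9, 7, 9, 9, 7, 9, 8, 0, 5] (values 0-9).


Input: [9, 9, 7, 9, 9, 7, 9, 8, 0, 5]
Counts: [1, 0, 0, 0, 0, 1, 0, 2, 1, 5]

Sorted: [0, 5, 7, 7, 8, 9, 9, 9, 9, 9]


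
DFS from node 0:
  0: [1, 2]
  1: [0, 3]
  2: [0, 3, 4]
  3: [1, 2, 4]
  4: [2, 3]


Visit 0, push [2, 1]
Visit 1, push [3]
Visit 3, push [4, 2]
Visit 2, push [4]
Visit 4, push []

DFS order: [0, 1, 3, 2, 4]


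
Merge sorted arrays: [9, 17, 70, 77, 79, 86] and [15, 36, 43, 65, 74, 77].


Take 9 from A
Take 15 from B
Take 17 from A
Take 36 from B
Take 43 from B
Take 65 from B
Take 70 from A
Take 74 from B
Take 77 from A
Take 77 from B

Merged: [9, 15, 17, 36, 43, 65, 70, 74, 77, 77, 79, 86]


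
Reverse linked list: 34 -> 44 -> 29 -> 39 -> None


Step 1: curr=34, set curr.next=prev(None) | reversed so far: 34
Step 2: curr=44, set curr.next=prev(34) | reversed so far: 44 -> 34
Step 3: curr=29, set curr.next=prev(44) | reversed so far: 29 -> 44 -> 34
Step 4: curr=39, set curr.next=prev(29) | reversed so far: 39 -> 29 -> 44 -> 34

39 -> 29 -> 44 -> 34 -> None


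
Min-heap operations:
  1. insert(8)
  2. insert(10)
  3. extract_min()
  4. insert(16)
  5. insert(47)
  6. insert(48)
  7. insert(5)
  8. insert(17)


insert(8) -> [8]
insert(10) -> [8, 10]
extract_min()->8, [10]
insert(16) -> [10, 16]
insert(47) -> [10, 16, 47]
insert(48) -> [10, 16, 47, 48]
insert(5) -> [5, 10, 47, 48, 16]
insert(17) -> [5, 10, 17, 48, 16, 47]

Final heap: [5, 10, 17, 48, 16, 47]


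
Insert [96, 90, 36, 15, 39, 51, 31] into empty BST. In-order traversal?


Insert 96: root
Insert 90: L from 96
Insert 36: L from 96 -> L from 90
Insert 15: L from 96 -> L from 90 -> L from 36
Insert 39: L from 96 -> L from 90 -> R from 36
Insert 51: L from 96 -> L from 90 -> R from 36 -> R from 39
Insert 31: L from 96 -> L from 90 -> L from 36 -> R from 15

In-order: [15, 31, 36, 39, 51, 90, 96]


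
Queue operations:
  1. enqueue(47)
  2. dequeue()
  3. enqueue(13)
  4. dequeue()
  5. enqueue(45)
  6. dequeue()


enqueue(47) -> [47]
dequeue()->47, []
enqueue(13) -> [13]
dequeue()->13, []
enqueue(45) -> [45]
dequeue()->45, []

Final queue: []


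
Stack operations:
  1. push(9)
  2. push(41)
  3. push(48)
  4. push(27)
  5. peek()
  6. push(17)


push(9) -> [9]
push(41) -> [9, 41]
push(48) -> [9, 41, 48]
push(27) -> [9, 41, 48, 27]
peek()->27
push(17) -> [9, 41, 48, 27, 17]

Final stack: [9, 41, 48, 27, 17]


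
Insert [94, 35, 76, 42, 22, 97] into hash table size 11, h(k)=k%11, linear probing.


Insert 94: h=6 -> slot 6
Insert 35: h=2 -> slot 2
Insert 76: h=10 -> slot 10
Insert 42: h=9 -> slot 9
Insert 22: h=0 -> slot 0
Insert 97: h=9, 3 probes -> slot 1

Table: [22, 97, 35, None, None, None, 94, None, None, 42, 76]


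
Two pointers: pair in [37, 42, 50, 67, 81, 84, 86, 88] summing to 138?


lo=0(37)+hi=7(88)=125
lo=1(42)+hi=7(88)=130
lo=2(50)+hi=7(88)=138

Yes: 50+88=138


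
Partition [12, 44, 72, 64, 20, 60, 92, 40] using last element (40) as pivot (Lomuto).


Pivot: 40
  12 <= 40: advance i (no swap)
  20 <= 40: swap -> [12, 20, 72, 64, 44, 60, 92, 40]
Place pivot at 2: [12, 20, 40, 64, 44, 60, 92, 72]

Partitioned: [12, 20, 40, 64, 44, 60, 92, 72]


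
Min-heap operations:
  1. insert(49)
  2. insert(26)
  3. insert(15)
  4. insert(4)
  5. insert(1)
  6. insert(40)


insert(49) -> [49]
insert(26) -> [26, 49]
insert(15) -> [15, 49, 26]
insert(4) -> [4, 15, 26, 49]
insert(1) -> [1, 4, 26, 49, 15]
insert(40) -> [1, 4, 26, 49, 15, 40]

Final heap: [1, 4, 26, 49, 15, 40]


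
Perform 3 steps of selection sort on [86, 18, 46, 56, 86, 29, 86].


Initial: [86, 18, 46, 56, 86, 29, 86]
Step 1: min=18 at 1
  Swap: [18, 86, 46, 56, 86, 29, 86]
Step 2: min=29 at 5
  Swap: [18, 29, 46, 56, 86, 86, 86]
Step 3: min=46 at 2
  Swap: [18, 29, 46, 56, 86, 86, 86]

After 3 steps: [18, 29, 46, 56, 86, 86, 86]


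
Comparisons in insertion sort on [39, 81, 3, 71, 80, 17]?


Algorithm: insertion sort
Input: [39, 81, 3, 71, 80, 17]
Sorted: [3, 17, 39, 71, 80, 81]

12


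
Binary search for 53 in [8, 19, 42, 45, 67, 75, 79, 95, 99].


Step 1: lo=0, hi=8, mid=4, val=67
Step 2: lo=0, hi=3, mid=1, val=19
Step 3: lo=2, hi=3, mid=2, val=42
Step 4: lo=3, hi=3, mid=3, val=45

Not found


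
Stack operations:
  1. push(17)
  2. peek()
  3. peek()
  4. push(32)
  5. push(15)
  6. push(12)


push(17) -> [17]
peek()->17
peek()->17
push(32) -> [17, 32]
push(15) -> [17, 32, 15]
push(12) -> [17, 32, 15, 12]

Final stack: [17, 32, 15, 12]


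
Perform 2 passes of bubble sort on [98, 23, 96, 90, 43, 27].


Initial: [98, 23, 96, 90, 43, 27]
Pass 1: [23, 96, 90, 43, 27, 98] (5 swaps)
Pass 2: [23, 90, 43, 27, 96, 98] (3 swaps)

After 2 passes: [23, 90, 43, 27, 96, 98]


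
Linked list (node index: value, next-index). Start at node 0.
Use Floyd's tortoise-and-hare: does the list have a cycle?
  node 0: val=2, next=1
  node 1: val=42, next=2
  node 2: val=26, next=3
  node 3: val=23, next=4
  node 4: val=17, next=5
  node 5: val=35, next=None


Floyd's tortoise (slow, +1) and hare (fast, +2):
  init: slow=0, fast=0
  step 1: slow=1, fast=2
  step 2: slow=2, fast=4
  step 3: fast 4->5->None, no cycle

Cycle: no


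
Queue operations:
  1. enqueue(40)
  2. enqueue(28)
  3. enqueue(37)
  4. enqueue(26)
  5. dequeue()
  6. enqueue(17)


enqueue(40) -> [40]
enqueue(28) -> [40, 28]
enqueue(37) -> [40, 28, 37]
enqueue(26) -> [40, 28, 37, 26]
dequeue()->40, [28, 37, 26]
enqueue(17) -> [28, 37, 26, 17]

Final queue: [28, 37, 26, 17]


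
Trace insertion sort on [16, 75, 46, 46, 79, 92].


Initial: [16, 75, 46, 46, 79, 92]
Insert 75: [16, 75, 46, 46, 79, 92]
Insert 46: [16, 46, 75, 46, 79, 92]
Insert 46: [16, 46, 46, 75, 79, 92]
Insert 79: [16, 46, 46, 75, 79, 92]
Insert 92: [16, 46, 46, 75, 79, 92]

Sorted: [16, 46, 46, 75, 79, 92]


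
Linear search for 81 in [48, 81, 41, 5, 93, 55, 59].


i=0: 48!=81
i=1: 81==81 found!

Found at 1, 2 comps


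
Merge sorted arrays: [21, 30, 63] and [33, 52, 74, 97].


Take 21 from A
Take 30 from A
Take 33 from B
Take 52 from B
Take 63 from A

Merged: [21, 30, 33, 52, 63, 74, 97]


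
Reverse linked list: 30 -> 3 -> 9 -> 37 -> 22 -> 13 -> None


Step 1: curr=30, set curr.next=prev(None) | reversed so far: 30
Step 2: curr=3, set curr.next=prev(30) | reversed so far: 3 -> 30
Step 3: curr=9, set curr.next=prev(3) | reversed so far: 9 -> 3 -> 30
Step 4: curr=37, set curr.next=prev(9) | reversed so far: 37 -> 9 -> 3 -> 30
Step 5: curr=22, set curr.next=prev(37) | reversed so far: 22 -> 37 -> 9 -> 3 -> 30
Step 6: curr=13, set curr.next=prev(22) | reversed so far: 13 -> 22 -> 37 -> 9 -> 3 -> 30

13 -> 22 -> 37 -> 9 -> 3 -> 30 -> None


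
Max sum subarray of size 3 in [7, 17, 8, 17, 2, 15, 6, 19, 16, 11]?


[0:3]: 32
[1:4]: 42
[2:5]: 27
[3:6]: 34
[4:7]: 23
[5:8]: 40
[6:9]: 41
[7:10]: 46

Max: 46 at [7:10]


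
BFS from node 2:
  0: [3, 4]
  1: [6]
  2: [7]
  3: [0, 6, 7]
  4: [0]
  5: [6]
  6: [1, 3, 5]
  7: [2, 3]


Visit 2, enqueue [7]
Visit 7, enqueue [3]
Visit 3, enqueue [0, 6]
Visit 0, enqueue [4]
Visit 6, enqueue [1, 5]
Visit 4, enqueue []
Visit 1, enqueue []
Visit 5, enqueue []

BFS order: [2, 7, 3, 0, 6, 4, 1, 5]


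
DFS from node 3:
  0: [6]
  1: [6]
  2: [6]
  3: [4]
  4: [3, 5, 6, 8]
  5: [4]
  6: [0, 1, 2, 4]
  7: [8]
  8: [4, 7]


Visit 3, push [4]
Visit 4, push [8, 6, 5]
Visit 5, push []
Visit 6, push [2, 1, 0]
Visit 0, push []
Visit 1, push []
Visit 2, push []
Visit 8, push [7]
Visit 7, push []

DFS order: [3, 4, 5, 6, 0, 1, 2, 8, 7]


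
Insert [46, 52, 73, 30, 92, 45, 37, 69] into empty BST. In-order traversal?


Insert 46: root
Insert 52: R from 46
Insert 73: R from 46 -> R from 52
Insert 30: L from 46
Insert 92: R from 46 -> R from 52 -> R from 73
Insert 45: L from 46 -> R from 30
Insert 37: L from 46 -> R from 30 -> L from 45
Insert 69: R from 46 -> R from 52 -> L from 73

In-order: [30, 37, 45, 46, 52, 69, 73, 92]


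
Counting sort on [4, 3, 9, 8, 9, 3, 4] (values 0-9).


Input: [4, 3, 9, 8, 9, 3, 4]
Counts: [0, 0, 0, 2, 2, 0, 0, 0, 1, 2]

Sorted: [3, 3, 4, 4, 8, 9, 9]


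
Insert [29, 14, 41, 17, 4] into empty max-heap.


Insert 29: [29]
Insert 14: [29, 14]
Insert 41: [41, 14, 29]
Insert 17: [41, 17, 29, 14]
Insert 4: [41, 17, 29, 14, 4]

Final heap: [41, 17, 29, 14, 4]


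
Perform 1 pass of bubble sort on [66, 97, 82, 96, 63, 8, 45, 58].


Initial: [66, 97, 82, 96, 63, 8, 45, 58]
Pass 1: [66, 82, 96, 63, 8, 45, 58, 97] (6 swaps)

After 1 pass: [66, 82, 96, 63, 8, 45, 58, 97]


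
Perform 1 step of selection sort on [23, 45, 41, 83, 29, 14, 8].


Initial: [23, 45, 41, 83, 29, 14, 8]
Step 1: min=8 at 6
  Swap: [8, 45, 41, 83, 29, 14, 23]

After 1 step: [8, 45, 41, 83, 29, 14, 23]


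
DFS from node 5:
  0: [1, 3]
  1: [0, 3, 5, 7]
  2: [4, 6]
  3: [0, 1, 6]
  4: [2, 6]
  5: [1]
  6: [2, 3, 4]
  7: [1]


Visit 5, push [1]
Visit 1, push [7, 3, 0]
Visit 0, push [3]
Visit 3, push [6]
Visit 6, push [4, 2]
Visit 2, push [4]
Visit 4, push []
Visit 7, push []

DFS order: [5, 1, 0, 3, 6, 2, 4, 7]


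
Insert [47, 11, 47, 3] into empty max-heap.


Insert 47: [47]
Insert 11: [47, 11]
Insert 47: [47, 11, 47]
Insert 3: [47, 11, 47, 3]

Final heap: [47, 11, 47, 3]


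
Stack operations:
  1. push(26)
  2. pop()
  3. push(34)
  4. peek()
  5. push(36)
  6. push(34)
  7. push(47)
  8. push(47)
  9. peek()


push(26) -> [26]
pop()->26, []
push(34) -> [34]
peek()->34
push(36) -> [34, 36]
push(34) -> [34, 36, 34]
push(47) -> [34, 36, 34, 47]
push(47) -> [34, 36, 34, 47, 47]
peek()->47

Final stack: [34, 36, 34, 47, 47]


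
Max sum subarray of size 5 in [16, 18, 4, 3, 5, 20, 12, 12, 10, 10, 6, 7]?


[0:5]: 46
[1:6]: 50
[2:7]: 44
[3:8]: 52
[4:9]: 59
[5:10]: 64
[6:11]: 50
[7:12]: 45

Max: 64 at [5:10]


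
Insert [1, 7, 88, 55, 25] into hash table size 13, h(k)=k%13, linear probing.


Insert 1: h=1 -> slot 1
Insert 7: h=7 -> slot 7
Insert 88: h=10 -> slot 10
Insert 55: h=3 -> slot 3
Insert 25: h=12 -> slot 12

Table: [None, 1, None, 55, None, None, None, 7, None, None, 88, None, 25]


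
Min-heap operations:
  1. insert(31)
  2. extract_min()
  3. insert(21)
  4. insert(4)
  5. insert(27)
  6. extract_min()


insert(31) -> [31]
extract_min()->31, []
insert(21) -> [21]
insert(4) -> [4, 21]
insert(27) -> [4, 21, 27]
extract_min()->4, [21, 27]

Final heap: [21, 27]


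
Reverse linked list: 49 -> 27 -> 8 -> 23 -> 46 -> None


Step 1: curr=49, set curr.next=prev(None) | reversed so far: 49
Step 2: curr=27, set curr.next=prev(49) | reversed so far: 27 -> 49
Step 3: curr=8, set curr.next=prev(27) | reversed so far: 8 -> 27 -> 49
Step 4: curr=23, set curr.next=prev(8) | reversed so far: 23 -> 8 -> 27 -> 49
Step 5: curr=46, set curr.next=prev(23) | reversed so far: 46 -> 23 -> 8 -> 27 -> 49

46 -> 23 -> 8 -> 27 -> 49 -> None


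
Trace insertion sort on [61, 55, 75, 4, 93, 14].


Initial: [61, 55, 75, 4, 93, 14]
Insert 55: [55, 61, 75, 4, 93, 14]
Insert 75: [55, 61, 75, 4, 93, 14]
Insert 4: [4, 55, 61, 75, 93, 14]
Insert 93: [4, 55, 61, 75, 93, 14]
Insert 14: [4, 14, 55, 61, 75, 93]

Sorted: [4, 14, 55, 61, 75, 93]


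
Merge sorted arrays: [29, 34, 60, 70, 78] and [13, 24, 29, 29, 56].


Take 13 from B
Take 24 from B
Take 29 from A
Take 29 from B
Take 29 from B
Take 34 from A
Take 56 from B

Merged: [13, 24, 29, 29, 29, 34, 56, 60, 70, 78]


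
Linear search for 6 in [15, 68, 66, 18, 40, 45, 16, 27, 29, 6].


i=0: 15!=6
i=1: 68!=6
i=2: 66!=6
i=3: 18!=6
i=4: 40!=6
i=5: 45!=6
i=6: 16!=6
i=7: 27!=6
i=8: 29!=6
i=9: 6==6 found!

Found at 9, 10 comps


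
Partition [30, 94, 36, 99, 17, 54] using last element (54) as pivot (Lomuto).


Pivot: 54
  30 <= 54: advance i (no swap)
  36 <= 54: swap -> [30, 36, 94, 99, 17, 54]
  17 <= 54: swap -> [30, 36, 17, 99, 94, 54]
Place pivot at 3: [30, 36, 17, 54, 94, 99]

Partitioned: [30, 36, 17, 54, 94, 99]


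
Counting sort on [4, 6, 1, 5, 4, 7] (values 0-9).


Input: [4, 6, 1, 5, 4, 7]
Counts: [0, 1, 0, 0, 2, 1, 1, 1, 0, 0]

Sorted: [1, 4, 4, 5, 6, 7]


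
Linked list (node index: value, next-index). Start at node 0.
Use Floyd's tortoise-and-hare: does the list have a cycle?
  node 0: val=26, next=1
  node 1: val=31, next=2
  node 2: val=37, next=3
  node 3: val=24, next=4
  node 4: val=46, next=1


Floyd's tortoise (slow, +1) and hare (fast, +2):
  init: slow=0, fast=0
  step 1: slow=1, fast=2
  step 2: slow=2, fast=4
  step 3: slow=3, fast=2
  step 4: slow=4, fast=4
  slow == fast at node 4: cycle detected

Cycle: yes


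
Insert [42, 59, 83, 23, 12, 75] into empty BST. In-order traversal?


Insert 42: root
Insert 59: R from 42
Insert 83: R from 42 -> R from 59
Insert 23: L from 42
Insert 12: L from 42 -> L from 23
Insert 75: R from 42 -> R from 59 -> L from 83

In-order: [12, 23, 42, 59, 75, 83]


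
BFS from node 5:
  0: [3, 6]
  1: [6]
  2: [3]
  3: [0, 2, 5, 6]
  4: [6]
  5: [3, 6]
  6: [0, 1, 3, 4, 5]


Visit 5, enqueue [3, 6]
Visit 3, enqueue [0, 2]
Visit 6, enqueue [1, 4]
Visit 0, enqueue []
Visit 2, enqueue []
Visit 1, enqueue []
Visit 4, enqueue []

BFS order: [5, 3, 6, 0, 2, 1, 4]


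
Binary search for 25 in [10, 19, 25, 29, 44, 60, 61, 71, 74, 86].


Step 1: lo=0, hi=9, mid=4, val=44
Step 2: lo=0, hi=3, mid=1, val=19
Step 3: lo=2, hi=3, mid=2, val=25

Found at index 2


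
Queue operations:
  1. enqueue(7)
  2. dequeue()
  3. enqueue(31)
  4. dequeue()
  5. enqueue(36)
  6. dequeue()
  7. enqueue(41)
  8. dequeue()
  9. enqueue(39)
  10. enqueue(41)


enqueue(7) -> [7]
dequeue()->7, []
enqueue(31) -> [31]
dequeue()->31, []
enqueue(36) -> [36]
dequeue()->36, []
enqueue(41) -> [41]
dequeue()->41, []
enqueue(39) -> [39]
enqueue(41) -> [39, 41]

Final queue: [39, 41]


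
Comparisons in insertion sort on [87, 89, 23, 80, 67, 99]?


Algorithm: insertion sort
Input: [87, 89, 23, 80, 67, 99]
Sorted: [23, 67, 80, 87, 89, 99]

11


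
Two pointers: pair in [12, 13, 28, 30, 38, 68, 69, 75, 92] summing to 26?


lo=0(12)+hi=8(92)=104
lo=0(12)+hi=7(75)=87
lo=0(12)+hi=6(69)=81
lo=0(12)+hi=5(68)=80
lo=0(12)+hi=4(38)=50
lo=0(12)+hi=3(30)=42
lo=0(12)+hi=2(28)=40
lo=0(12)+hi=1(13)=25

No pair found


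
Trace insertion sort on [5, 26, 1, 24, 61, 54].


Initial: [5, 26, 1, 24, 61, 54]
Insert 26: [5, 26, 1, 24, 61, 54]
Insert 1: [1, 5, 26, 24, 61, 54]
Insert 24: [1, 5, 24, 26, 61, 54]
Insert 61: [1, 5, 24, 26, 61, 54]
Insert 54: [1, 5, 24, 26, 54, 61]

Sorted: [1, 5, 24, 26, 54, 61]


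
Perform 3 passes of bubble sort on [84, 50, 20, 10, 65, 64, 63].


Initial: [84, 50, 20, 10, 65, 64, 63]
Pass 1: [50, 20, 10, 65, 64, 63, 84] (6 swaps)
Pass 2: [20, 10, 50, 64, 63, 65, 84] (4 swaps)
Pass 3: [10, 20, 50, 63, 64, 65, 84] (2 swaps)

After 3 passes: [10, 20, 50, 63, 64, 65, 84]


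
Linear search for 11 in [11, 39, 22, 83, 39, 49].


i=0: 11==11 found!

Found at 0, 1 comps


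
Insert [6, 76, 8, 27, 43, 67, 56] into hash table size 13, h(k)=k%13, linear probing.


Insert 6: h=6 -> slot 6
Insert 76: h=11 -> slot 11
Insert 8: h=8 -> slot 8
Insert 27: h=1 -> slot 1
Insert 43: h=4 -> slot 4
Insert 67: h=2 -> slot 2
Insert 56: h=4, 1 probes -> slot 5

Table: [None, 27, 67, None, 43, 56, 6, None, 8, None, None, 76, None]


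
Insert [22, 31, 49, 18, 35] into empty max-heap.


Insert 22: [22]
Insert 31: [31, 22]
Insert 49: [49, 22, 31]
Insert 18: [49, 22, 31, 18]
Insert 35: [49, 35, 31, 18, 22]

Final heap: [49, 35, 31, 18, 22]


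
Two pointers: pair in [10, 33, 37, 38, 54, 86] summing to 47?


lo=0(10)+hi=5(86)=96
lo=0(10)+hi=4(54)=64
lo=0(10)+hi=3(38)=48
lo=0(10)+hi=2(37)=47

Yes: 10+37=47


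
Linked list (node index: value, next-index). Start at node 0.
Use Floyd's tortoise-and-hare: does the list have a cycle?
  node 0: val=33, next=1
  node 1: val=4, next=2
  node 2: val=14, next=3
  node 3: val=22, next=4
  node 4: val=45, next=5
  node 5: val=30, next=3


Floyd's tortoise (slow, +1) and hare (fast, +2):
  init: slow=0, fast=0
  step 1: slow=1, fast=2
  step 2: slow=2, fast=4
  step 3: slow=3, fast=3
  slow == fast at node 3: cycle detected

Cycle: yes
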